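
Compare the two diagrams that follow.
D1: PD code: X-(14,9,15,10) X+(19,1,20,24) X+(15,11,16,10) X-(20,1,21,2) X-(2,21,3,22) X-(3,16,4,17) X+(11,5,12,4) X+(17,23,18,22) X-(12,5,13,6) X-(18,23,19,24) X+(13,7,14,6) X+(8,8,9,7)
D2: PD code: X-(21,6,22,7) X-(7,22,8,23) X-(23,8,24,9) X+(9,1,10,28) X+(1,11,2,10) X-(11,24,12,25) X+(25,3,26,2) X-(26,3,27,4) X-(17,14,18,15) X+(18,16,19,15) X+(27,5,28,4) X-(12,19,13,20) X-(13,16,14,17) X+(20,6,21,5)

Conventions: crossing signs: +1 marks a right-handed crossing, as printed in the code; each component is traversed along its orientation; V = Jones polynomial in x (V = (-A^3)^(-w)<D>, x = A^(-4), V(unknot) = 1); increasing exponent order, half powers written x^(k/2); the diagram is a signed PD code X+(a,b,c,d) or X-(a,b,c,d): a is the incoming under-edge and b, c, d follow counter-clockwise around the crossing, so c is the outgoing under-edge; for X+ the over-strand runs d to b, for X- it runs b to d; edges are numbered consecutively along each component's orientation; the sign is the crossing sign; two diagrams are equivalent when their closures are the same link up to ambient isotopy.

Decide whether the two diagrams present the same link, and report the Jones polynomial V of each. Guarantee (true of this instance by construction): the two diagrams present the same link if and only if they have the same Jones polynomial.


same link: no
V(D1) = 1  [12 crossings, <D> = 1, w = 0]
V(D2) = -x^-3 + 2x^-2 - 2x^-1 + 3 - 2x + 2x^2 - x^3  [14 crossings, <D> = -A^-18 + 2A^-14 - 2A^-10 + 3A^-6 - 2A^-2 + 2A^2 - A^6, w = -2]
insight: V(x) takes 2 values over 2 diagrams, fixing the grouping


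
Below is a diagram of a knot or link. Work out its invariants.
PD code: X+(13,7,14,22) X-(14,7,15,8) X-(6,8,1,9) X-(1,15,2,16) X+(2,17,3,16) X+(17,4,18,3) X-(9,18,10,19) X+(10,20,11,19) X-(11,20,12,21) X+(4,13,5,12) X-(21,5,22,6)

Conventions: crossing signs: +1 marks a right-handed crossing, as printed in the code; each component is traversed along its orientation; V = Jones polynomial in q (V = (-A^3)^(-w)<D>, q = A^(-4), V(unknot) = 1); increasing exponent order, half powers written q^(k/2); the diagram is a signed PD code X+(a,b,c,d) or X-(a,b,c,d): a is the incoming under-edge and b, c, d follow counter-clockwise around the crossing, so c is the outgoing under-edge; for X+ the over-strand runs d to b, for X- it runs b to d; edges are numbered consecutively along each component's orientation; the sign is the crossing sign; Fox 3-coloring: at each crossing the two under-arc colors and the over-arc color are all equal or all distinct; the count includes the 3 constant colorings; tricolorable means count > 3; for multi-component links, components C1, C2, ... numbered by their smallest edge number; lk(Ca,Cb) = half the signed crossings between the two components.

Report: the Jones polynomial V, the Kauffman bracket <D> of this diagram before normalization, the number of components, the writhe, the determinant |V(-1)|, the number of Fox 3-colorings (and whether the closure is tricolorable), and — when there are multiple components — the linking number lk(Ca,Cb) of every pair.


V(q) = q^(-7/2) - 2q^(-5/2) + q^(-3/2) - 2q^(-1/2) + q^(1/2) - q^(3/2)
bracket: A^-9 - A^-5 + 2A^-1 - A^3 + 2A^7 - A^11, w = -1
2 components, writhe -1, over 11 crossings
lk(C1,C2) = 0
det 8, colorings 3 of 3^11 — not tricolorable
observation: det 8 = |V(-1)|; not divisible by 3, so not tricolorable


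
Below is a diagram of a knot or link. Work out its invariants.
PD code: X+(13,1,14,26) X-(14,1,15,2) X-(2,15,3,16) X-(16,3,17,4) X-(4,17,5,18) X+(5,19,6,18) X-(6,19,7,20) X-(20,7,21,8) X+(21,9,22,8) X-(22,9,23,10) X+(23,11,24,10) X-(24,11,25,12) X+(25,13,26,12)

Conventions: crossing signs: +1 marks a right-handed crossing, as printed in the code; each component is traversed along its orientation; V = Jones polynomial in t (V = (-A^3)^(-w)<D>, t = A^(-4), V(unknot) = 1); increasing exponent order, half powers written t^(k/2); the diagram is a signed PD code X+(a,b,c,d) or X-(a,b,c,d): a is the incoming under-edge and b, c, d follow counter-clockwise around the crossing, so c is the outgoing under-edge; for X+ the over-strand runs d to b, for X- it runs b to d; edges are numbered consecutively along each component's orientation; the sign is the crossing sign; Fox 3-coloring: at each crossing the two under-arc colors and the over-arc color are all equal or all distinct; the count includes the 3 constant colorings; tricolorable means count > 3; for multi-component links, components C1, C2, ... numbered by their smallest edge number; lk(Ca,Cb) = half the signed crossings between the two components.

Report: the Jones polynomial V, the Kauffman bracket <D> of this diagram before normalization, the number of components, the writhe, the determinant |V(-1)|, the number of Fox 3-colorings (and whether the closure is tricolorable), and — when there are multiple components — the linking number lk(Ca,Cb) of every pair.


Jones polynomial: V(t) = -t^-4 + t^-3 + t^-1
<D> = -A^-5 - A^3 + A^7; writhe -3
components 1, writhe -3 (13 crossings)
3-colorings: 9 of 3^13, det 3 — tricolorable
note: w = -3 shifts under R1 moves; the (-A^3)^(3) factor cancels that in V


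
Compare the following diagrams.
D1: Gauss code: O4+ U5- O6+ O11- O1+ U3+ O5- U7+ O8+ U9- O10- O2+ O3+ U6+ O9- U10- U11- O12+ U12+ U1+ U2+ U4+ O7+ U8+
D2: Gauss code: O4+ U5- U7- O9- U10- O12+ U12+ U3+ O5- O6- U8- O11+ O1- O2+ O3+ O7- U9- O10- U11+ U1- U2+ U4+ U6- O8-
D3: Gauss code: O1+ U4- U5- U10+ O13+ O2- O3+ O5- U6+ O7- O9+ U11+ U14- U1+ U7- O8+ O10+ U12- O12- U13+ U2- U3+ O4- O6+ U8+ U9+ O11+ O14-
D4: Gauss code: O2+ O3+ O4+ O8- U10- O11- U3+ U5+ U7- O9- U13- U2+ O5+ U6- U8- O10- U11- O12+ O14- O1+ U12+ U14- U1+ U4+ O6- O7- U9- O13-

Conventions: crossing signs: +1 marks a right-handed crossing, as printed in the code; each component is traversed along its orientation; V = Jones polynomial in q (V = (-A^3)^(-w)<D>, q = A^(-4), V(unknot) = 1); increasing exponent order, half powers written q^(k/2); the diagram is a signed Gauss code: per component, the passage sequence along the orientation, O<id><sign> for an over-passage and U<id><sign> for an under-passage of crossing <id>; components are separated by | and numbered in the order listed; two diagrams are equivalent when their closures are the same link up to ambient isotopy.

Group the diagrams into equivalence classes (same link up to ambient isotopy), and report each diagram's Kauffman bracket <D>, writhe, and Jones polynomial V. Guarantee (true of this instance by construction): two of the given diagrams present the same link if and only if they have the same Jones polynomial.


equivalence classes: {D1} | {D2, D4} | {D3}
D1 (bracket -A^-12 + 2A^-8 - 3A^-4 + 4 - 3A^4 + 3A^8 - 2A^12 + A^16; 12 crossings at w = +4): V = q^-1 - 2 + 3q - 3q^2 + 4q^3 - 3q^4 + 2q^5 - q^6
D2 (bracket A^-2 - A^2 + 2A^6 - A^10 + A^14 - A^18; 12 crossings at w = -2): V = -q^-6 + q^-5 - q^-4 + 2q^-3 - q^-2 + q^-1
V(D3) = q - q^2 + 2q^3 - q^4 + q^5 - q^6  (w +2, c 14, <D> = -A^-18 + A^-14 - A^-10 + 2A^-6 - A^-2 + A^2)
V(D4) = -q^-6 + q^-5 - q^-4 + 2q^-3 - q^-2 + q^-1  [14 crossings, <D> = A^-2 - A^2 + 2A^6 - A^10 + A^14 - A^18, w = -2]
key observation: V(q) takes 3 values over 4 diagrams, fixing the grouping


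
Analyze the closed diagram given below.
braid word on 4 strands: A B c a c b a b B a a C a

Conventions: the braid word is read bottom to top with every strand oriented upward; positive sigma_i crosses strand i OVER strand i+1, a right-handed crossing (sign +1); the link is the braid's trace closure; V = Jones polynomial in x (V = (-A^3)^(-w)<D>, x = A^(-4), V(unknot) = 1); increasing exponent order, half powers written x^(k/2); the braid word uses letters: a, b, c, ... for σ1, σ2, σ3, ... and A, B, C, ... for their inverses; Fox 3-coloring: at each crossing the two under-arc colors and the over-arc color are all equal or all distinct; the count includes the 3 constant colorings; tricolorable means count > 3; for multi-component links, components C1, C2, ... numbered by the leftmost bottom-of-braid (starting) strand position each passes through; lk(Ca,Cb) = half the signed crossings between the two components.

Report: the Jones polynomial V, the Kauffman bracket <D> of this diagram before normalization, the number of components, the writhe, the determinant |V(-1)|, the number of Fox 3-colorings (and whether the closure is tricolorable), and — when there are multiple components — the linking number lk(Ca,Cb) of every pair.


V(x) = x^2 + x^4 - x^5 + x^6 - x^7
bracket: A^-13 - A^-9 + A^-5 - A^-1 - A^7, w = +5
1 component, writhe +5, over 13 crossings
det 5, colorings 3 of 3^13 — not tricolorable
observation: det 5 = |V(-1)|; not divisible by 3, so not tricolorable


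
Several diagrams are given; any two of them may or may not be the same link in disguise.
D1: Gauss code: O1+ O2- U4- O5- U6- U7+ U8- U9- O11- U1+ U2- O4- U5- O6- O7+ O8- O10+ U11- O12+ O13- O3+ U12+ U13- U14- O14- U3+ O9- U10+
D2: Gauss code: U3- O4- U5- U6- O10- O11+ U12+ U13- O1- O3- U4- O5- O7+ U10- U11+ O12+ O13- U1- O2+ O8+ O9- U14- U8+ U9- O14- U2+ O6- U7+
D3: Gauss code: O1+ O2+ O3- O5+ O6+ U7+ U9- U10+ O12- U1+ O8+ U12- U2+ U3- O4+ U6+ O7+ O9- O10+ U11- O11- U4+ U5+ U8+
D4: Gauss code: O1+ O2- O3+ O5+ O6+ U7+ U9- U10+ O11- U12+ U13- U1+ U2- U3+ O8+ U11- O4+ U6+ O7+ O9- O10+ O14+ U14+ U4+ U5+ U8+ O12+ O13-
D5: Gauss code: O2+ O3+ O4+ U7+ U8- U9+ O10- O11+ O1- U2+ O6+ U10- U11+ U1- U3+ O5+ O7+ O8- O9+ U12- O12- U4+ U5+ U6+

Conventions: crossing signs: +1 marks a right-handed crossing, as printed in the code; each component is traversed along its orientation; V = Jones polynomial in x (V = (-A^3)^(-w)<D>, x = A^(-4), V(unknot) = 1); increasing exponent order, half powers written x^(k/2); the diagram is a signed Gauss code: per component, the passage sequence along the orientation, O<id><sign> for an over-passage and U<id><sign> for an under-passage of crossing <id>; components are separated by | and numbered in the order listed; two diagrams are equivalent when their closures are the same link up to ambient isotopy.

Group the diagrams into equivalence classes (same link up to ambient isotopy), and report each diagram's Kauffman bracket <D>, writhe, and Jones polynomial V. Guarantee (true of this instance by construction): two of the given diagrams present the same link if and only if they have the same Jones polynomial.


equivalence classes: {D1, D2} | {D3, D4, D5}
D1 (bracket A^-8 - A^-4 + 2 - A^4 + A^8 - A^12; 14 crossings at w = -4): V = -x^-6 + x^-5 - x^-4 + 2x^-3 - x^-2 + x^-1
D2 (bracket A^-8 - A^-4 + 2 - A^4 + A^8 - A^12; 14 crossings at w = -4): V = -x^-6 + x^-5 - x^-4 + 2x^-3 - x^-2 + x^-1
D3 (bracket -A^-12 + A^-8 - A^-4 + 2 - A^4 + A^8; 12 crossings at w = +4): V = x - x^2 + 2x^3 - x^4 + x^5 - x^6
V(D4) = x - x^2 + 2x^3 - x^4 + x^5 - x^6  (w +6, c 14, <D> = -A^-6 + A^-2 - A^2 + 2A^6 - A^10 + A^14)
V(D5) = x - x^2 + 2x^3 - x^4 + x^5 - x^6  [12 crossings, <D> = -A^-12 + A^-8 - A^-4 + 2 - A^4 + A^8, w = +4]
observation: V(x) takes 2 values over 5 diagrams, fixing the grouping


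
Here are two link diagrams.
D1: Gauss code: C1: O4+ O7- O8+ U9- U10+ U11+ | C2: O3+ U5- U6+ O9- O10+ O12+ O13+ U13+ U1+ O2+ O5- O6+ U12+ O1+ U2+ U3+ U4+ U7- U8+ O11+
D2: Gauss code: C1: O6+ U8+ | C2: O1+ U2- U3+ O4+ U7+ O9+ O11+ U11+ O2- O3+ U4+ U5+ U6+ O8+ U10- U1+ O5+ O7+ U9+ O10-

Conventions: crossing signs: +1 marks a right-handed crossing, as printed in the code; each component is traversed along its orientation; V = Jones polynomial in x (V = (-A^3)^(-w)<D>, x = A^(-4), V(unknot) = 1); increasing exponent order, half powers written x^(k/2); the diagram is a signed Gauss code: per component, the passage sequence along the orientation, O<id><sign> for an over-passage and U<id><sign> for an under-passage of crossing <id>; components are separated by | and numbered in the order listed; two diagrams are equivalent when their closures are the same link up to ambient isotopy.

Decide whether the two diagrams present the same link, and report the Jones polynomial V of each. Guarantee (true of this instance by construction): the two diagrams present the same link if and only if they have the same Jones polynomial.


equivalent: yes
V(D1) = -x^(3/2) - 2x^(7/2) + x^(9/2) - x^(11/2) + x^(13/2)  (w +7, c 13, <D> = -A^-5 + A^-1 - A^3 + 2A^7 + A^15)
D2 (bracket -A^-5 + A^-1 - A^3 + 2A^7 + A^15; 11 crossings at w = +7): V = -x^(3/2) - 2x^(7/2) + x^(9/2) - x^(11/2) + x^(13/2)
why: all 2 diagrams share one V(x), hence one class


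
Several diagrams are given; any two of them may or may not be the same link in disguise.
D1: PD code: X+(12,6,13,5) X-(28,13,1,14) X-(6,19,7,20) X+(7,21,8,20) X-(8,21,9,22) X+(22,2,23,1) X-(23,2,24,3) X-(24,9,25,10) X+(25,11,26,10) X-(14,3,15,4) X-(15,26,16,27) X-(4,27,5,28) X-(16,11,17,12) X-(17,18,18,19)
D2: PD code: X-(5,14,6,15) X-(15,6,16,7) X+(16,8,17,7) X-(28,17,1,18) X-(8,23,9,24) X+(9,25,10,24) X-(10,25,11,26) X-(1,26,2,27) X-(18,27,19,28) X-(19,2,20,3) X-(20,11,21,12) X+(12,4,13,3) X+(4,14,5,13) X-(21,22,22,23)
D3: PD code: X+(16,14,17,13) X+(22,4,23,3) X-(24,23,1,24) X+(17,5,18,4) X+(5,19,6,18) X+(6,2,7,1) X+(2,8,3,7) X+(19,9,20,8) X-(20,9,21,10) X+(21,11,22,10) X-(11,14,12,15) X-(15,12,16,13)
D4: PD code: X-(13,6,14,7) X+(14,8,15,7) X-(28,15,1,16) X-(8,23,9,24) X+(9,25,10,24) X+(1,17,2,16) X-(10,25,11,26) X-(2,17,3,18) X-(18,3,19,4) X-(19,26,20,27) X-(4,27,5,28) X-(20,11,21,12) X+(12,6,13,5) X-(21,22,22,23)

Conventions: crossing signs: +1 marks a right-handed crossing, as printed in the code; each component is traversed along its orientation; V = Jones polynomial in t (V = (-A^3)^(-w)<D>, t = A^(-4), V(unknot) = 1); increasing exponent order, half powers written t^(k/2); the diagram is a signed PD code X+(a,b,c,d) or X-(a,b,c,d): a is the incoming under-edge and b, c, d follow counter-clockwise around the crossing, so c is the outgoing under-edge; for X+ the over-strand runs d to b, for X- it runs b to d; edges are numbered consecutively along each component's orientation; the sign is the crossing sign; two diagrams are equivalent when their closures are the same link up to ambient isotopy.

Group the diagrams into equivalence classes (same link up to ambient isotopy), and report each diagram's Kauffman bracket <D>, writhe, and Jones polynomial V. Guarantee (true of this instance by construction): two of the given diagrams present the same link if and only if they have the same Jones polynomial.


grouping into links: {D1, D2, D4} | {D3}
V(D1) = -t^-6 + t^-5 - t^-4 + 2t^-3 - t^-2 + t^-1  (w -6, c 14, <D> = A^-14 - A^-10 + 2A^-6 - A^-2 + A^2 - A^6)
V(D2) = -t^-6 + t^-5 - t^-4 + 2t^-3 - t^-2 + t^-1  (w -6, c 14, <D> = A^-14 - A^-10 + 2A^-6 - A^-2 + A^2 - A^6)
D3 (bracket -A^-16 + A^-12 - A^-8 + A^-4 + A^4; 12 crossings at w = +4): V = t^2 + t^4 - t^5 + t^6 - t^7
V(D4) = -t^-6 + t^-5 - t^-4 + 2t^-3 - t^-2 + t^-1  [14 crossings, <D> = A^-14 - A^-10 + 2A^-6 - A^-2 + A^2 - A^6, w = -6]
why: 2 classes among 4 diagrams; unequal V(t) rules out equality


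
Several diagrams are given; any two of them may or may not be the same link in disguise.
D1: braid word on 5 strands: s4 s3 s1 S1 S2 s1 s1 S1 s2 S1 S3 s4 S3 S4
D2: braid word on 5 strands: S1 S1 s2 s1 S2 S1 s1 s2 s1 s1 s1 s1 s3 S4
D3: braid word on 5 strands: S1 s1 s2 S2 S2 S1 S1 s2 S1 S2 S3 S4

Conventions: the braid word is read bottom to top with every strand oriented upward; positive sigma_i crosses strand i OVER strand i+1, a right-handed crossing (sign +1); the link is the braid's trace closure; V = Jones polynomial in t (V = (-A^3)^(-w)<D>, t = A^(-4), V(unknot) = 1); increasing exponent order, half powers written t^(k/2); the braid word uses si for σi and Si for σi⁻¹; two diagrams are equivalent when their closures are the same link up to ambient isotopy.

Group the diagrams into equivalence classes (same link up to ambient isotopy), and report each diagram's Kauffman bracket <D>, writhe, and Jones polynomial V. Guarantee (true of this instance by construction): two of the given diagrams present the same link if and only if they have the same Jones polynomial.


equivalence classes: {D1} | {D2} | {D3}
D1 (bracket 1; 14 crossings at w = 0): V = 1
V(D2) = t + t^3 - t^4  (w +4, c 14, <D> = -A^-4 + 1 + A^8)
V(D3) = -t^-6 + t^-5 - t^-4 + 2t^-3 - t^-2 + t^-1  (w -6, c 12, <D> = A^-14 - A^-10 + 2A^-6 - A^-2 + A^2 - A^6)
observation: V(t) takes 3 values over 3 diagrams, fixing the grouping


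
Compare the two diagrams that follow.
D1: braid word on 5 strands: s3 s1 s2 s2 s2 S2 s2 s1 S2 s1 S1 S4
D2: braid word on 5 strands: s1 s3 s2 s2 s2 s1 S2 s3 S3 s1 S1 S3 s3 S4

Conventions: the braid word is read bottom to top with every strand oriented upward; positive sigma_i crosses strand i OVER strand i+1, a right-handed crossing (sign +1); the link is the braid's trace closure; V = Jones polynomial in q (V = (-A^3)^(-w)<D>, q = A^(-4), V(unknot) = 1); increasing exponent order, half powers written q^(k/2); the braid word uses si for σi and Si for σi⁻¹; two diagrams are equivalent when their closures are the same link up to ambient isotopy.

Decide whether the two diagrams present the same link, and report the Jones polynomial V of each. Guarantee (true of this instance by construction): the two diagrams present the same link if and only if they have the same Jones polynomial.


same link: yes
V(D1) = q - q^2 + 2q^3 - q^4 + q^5 - q^6  [12 crossings, <D> = -A^-12 + A^-8 - A^-4 + 2 - A^4 + A^8, w = +4]
V(D2) = q - q^2 + 2q^3 - q^4 + q^5 - q^6  (w +4, c 14, <D> = -A^-12 + A^-8 - A^-4 + 2 - A^4 + A^8)
note: from 12 to 14 crossings by R-moves: one link, two diagrams


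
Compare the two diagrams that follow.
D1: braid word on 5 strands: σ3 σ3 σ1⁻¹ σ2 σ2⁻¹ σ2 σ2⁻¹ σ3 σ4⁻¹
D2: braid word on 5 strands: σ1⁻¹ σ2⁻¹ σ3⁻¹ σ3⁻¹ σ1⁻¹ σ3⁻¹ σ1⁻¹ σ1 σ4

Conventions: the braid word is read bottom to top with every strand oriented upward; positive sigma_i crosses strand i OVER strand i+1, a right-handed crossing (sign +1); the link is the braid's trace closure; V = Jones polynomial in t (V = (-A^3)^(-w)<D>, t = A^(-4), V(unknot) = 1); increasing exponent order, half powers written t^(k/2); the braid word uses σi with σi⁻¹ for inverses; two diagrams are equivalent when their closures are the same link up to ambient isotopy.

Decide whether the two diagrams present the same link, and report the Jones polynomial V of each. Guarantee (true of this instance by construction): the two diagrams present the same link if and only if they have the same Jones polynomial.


same link: no
V(D1) = -t^(1/2) - t^(3/2) - t^(5/2) + t^(9/2)  [9 crossings, <D> = -A^-15 + A^-7 + A^-3 + A, w = +1]
V(D2) = t^(-13/2) - t^(-11/2) + t^(-9/2) - 2t^(-7/2) - t^(-3/2)  (w -5, c 9, <D> = A^-9 + 2A^-1 - A^3 + A^7 - A^11)
note: 2 classes among 2 diagrams; unequal V(t) rules out equality


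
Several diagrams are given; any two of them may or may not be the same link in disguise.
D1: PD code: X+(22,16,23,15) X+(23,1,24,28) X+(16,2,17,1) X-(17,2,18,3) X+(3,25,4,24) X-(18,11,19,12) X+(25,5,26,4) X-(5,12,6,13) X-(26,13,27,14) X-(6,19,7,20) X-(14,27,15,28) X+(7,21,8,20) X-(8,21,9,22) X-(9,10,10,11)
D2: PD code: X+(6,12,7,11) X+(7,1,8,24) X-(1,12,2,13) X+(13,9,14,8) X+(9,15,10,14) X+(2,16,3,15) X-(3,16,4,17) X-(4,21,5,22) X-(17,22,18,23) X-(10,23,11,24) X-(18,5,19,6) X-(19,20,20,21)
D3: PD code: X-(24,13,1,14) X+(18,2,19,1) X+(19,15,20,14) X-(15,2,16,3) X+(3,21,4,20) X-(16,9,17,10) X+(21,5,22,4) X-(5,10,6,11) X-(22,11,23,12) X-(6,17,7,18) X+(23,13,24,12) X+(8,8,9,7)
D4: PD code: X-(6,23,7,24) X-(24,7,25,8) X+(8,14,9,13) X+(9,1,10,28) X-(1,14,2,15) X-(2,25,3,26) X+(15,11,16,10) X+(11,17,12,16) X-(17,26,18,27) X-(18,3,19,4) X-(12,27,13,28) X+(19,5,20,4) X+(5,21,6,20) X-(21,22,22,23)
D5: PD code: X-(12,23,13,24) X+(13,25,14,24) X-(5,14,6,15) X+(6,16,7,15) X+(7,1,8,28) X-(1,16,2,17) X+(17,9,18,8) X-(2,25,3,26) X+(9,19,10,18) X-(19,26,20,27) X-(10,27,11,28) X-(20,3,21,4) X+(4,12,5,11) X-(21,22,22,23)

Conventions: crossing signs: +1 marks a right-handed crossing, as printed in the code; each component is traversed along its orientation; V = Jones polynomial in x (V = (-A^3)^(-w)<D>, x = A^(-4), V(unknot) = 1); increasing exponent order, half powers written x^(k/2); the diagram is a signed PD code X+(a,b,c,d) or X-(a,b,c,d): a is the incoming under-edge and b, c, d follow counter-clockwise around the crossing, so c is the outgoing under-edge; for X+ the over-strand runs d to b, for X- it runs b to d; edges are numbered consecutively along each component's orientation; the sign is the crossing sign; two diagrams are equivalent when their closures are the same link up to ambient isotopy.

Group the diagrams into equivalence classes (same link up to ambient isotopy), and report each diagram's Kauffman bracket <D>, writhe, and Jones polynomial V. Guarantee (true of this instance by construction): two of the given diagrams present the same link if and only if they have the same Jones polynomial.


grouping into links: {D1, D2, D3, D4, D5}
V(D1) = -x^-3 + 2x^-2 - 2x^-1 + 3 - 2x + 2x^2 - x^3  (w -2, c 14, <D> = -A^-18 + 2A^-14 - 2A^-10 + 3A^-6 - 2A^-2 + 2A^2 - A^6)
V(D2) = -x^-3 + 2x^-2 - 2x^-1 + 3 - 2x + 2x^2 - x^3  [12 crossings, <D> = -A^-18 + 2A^-14 - 2A^-10 + 3A^-6 - 2A^-2 + 2A^2 - A^6, w = -2]
V(D3) = -x^-3 + 2x^-2 - 2x^-1 + 3 - 2x + 2x^2 - x^3  [12 crossings, <D> = -A^-12 + 2A^-8 - 2A^-4 + 3 - 2A^4 + 2A^8 - A^12, w = 0]
V(D4) = -x^-3 + 2x^-2 - 2x^-1 + 3 - 2x + 2x^2 - x^3  [14 crossings, <D> = -A^-18 + 2A^-14 - 2A^-10 + 3A^-6 - 2A^-2 + 2A^2 - A^6, w = -2]
V(D5) = -x^-3 + 2x^-2 - 2x^-1 + 3 - 2x + 2x^2 - x^3  [14 crossings, <D> = -A^-18 + 2A^-14 - 2A^-10 + 3A^-6 - 2A^-2 + 2A^2 - A^6, w = -2]
key observation: all 5 diagrams share one V(x), hence one class


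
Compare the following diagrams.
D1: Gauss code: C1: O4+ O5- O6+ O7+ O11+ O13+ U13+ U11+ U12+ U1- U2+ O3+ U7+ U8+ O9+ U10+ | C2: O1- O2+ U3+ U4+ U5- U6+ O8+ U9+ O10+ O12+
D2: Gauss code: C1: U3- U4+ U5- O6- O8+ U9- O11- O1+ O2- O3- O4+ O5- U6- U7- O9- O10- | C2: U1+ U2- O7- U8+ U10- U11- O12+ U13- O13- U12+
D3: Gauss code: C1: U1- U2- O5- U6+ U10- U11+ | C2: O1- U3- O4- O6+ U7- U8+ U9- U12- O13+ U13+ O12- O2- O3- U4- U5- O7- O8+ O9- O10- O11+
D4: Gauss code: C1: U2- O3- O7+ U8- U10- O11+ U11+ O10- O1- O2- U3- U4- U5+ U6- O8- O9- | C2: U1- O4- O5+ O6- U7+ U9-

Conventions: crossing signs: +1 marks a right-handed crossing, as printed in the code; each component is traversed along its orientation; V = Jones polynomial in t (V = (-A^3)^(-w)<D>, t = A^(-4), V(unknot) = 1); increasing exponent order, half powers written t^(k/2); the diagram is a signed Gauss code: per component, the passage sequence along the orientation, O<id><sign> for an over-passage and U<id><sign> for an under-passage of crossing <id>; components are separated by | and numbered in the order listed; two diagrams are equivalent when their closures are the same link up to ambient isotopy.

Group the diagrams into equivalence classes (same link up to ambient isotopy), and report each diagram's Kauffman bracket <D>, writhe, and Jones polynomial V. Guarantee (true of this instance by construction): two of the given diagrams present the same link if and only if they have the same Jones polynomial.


grouping into links: {D1} | {D2, D3, D4}
V(D1) = -t^(5/2) - t^(9/2) + t^(11/2) - t^(13/2) + t^(15/2) - t^(17/2)  (w +9, c 13, <D> = A^-7 - A^-3 + A - A^5 + A^9 + A^17)
D2 (bracket A^-9 + 2A^-1 - A^3 + A^7 - A^11; 13 crossings at w = -5): V = t^(-13/2) - t^(-11/2) + t^(-9/2) - 2t^(-7/2) - t^(-3/2)
V(D3) = t^(-13/2) - t^(-11/2) + t^(-9/2) - 2t^(-7/2) - t^(-3/2)  (w -5, c 13, <D> = A^-9 + 2A^-1 - A^3 + A^7 - A^11)
D4 (bracket A^-9 + 2A^-1 - A^3 + A^7 - A^11; 11 crossings at w = -5): V = t^(-13/2) - t^(-11/2) + t^(-9/2) - 2t^(-7/2) - t^(-3/2)
key observation: 2 classes among 4 diagrams; unequal V(t) rules out equality


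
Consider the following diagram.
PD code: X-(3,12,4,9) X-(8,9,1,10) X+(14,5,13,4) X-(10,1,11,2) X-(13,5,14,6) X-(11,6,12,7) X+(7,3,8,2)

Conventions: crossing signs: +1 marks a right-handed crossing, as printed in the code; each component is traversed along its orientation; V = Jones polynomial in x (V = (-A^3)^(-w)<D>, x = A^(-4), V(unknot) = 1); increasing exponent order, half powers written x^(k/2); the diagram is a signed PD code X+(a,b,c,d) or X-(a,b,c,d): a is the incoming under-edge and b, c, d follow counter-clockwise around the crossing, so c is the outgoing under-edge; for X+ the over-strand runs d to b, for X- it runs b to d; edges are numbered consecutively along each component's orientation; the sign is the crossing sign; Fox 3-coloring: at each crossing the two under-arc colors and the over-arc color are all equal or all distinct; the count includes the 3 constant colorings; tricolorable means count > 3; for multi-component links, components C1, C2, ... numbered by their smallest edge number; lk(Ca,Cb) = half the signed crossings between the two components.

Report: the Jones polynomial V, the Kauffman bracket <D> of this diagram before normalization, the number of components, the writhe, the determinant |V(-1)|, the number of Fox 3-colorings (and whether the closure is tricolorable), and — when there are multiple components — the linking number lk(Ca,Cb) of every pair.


V(x) = x^-5 + x^-4 + x^-3 + 1
bracket: -A^-9 - A^3 - A^7 - A^11, w = -3
3 components, writhe -3, over 7 crossings
lk(C1,C2) = -2
linking number lk(C1,C3) = 0
lk(C2,C3): 0
det 0, colorings 9 of 3^7 — tricolorable
observation: span 5 respects span(V) <= c + mu - 1 = 9 for this 3-component diagram


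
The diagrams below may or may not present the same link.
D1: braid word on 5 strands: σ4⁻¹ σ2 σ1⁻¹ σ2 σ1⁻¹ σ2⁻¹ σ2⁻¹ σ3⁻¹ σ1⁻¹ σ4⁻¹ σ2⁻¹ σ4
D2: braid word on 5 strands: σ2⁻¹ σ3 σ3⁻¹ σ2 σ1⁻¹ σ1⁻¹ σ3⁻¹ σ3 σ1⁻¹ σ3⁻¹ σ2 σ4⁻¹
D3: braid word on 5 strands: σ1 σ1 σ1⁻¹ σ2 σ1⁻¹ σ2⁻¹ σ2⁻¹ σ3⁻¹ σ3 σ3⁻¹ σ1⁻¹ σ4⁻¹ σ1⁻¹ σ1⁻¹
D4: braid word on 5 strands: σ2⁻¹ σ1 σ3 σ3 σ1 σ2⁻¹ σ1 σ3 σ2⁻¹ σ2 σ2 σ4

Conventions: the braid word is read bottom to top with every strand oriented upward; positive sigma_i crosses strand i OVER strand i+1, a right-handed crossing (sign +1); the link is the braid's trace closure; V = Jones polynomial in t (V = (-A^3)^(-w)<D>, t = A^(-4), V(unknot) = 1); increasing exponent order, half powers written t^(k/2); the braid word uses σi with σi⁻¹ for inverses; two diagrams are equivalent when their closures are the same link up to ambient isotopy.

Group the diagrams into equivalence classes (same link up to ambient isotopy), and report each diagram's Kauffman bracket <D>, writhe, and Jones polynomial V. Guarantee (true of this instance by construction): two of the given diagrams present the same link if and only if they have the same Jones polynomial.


classes: {D1, D3} | {D2} | {D4}
V(D1) = -t^-6 + t^-5 - t^-4 + 2t^-3 - t^-2 + t^-1  [12 crossings, <D> = A^-14 - A^-10 + 2A^-6 - A^-2 + A^2 - A^6, w = -6]
V(D2) = -t^-4 + t^-3 + t^-1  [12 crossings, <D> = A^-8 + 1 - A^4, w = -4]
V(D3) = -t^-6 + t^-5 - t^-4 + 2t^-3 - t^-2 + t^-1  [14 crossings, <D> = A^-14 - A^-10 + 2A^-6 - A^-2 + A^2 - A^6, w = -6]
D4 (bracket A^-14 - 2A^-10 + A^-6 - 2A^-2 + 2A^2 + A^10; 12 crossings at w = +6): V = t^2 + 2t^4 - 2t^5 + t^6 - 2t^7 + t^8
insight: V(t) takes 3 values over 4 diagrams, fixing the grouping


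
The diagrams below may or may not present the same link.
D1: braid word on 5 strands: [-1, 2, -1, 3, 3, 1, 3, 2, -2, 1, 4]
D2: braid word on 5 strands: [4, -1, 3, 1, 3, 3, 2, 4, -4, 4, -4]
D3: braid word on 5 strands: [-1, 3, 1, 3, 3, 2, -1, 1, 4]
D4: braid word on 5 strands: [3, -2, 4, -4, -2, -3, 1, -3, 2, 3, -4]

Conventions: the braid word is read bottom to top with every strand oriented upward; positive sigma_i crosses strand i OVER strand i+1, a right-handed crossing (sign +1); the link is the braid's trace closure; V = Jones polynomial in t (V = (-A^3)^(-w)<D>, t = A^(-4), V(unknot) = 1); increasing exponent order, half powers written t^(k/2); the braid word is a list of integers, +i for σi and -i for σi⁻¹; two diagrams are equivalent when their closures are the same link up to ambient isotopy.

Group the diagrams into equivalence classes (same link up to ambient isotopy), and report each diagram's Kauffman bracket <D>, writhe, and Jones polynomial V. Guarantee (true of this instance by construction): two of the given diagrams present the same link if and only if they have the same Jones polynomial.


equivalence classes: {D1, D2, D3} | {D4}
D1 (bracket -A^-3 + A^5 + A^9 + A^13; 11 crossings at w = +5): V = -t^(1/2) - t^(3/2) - t^(5/2) + t^(9/2)
D2 (bracket -A^-3 + A^5 + A^9 + A^13; 11 crossings at w = +5): V = -t^(1/2) - t^(3/2) - t^(5/2) + t^(9/2)
V(D3) = -t^(1/2) - t^(3/2) - t^(5/2) + t^(9/2)  [9 crossings, <D> = -A^-3 + A^5 + A^9 + A^13, w = +5]
V(D4) = t^(-7/2) - 2t^(-5/2) + t^(-3/2) - 2t^(-1/2) + t^(1/2) - t^(3/2)  [11 crossings, <D> = A^-9 - A^-5 + 2A^-1 - A^3 + 2A^7 - A^11, w = -1]
key observation: V(t) takes 2 values over 4 diagrams, fixing the grouping


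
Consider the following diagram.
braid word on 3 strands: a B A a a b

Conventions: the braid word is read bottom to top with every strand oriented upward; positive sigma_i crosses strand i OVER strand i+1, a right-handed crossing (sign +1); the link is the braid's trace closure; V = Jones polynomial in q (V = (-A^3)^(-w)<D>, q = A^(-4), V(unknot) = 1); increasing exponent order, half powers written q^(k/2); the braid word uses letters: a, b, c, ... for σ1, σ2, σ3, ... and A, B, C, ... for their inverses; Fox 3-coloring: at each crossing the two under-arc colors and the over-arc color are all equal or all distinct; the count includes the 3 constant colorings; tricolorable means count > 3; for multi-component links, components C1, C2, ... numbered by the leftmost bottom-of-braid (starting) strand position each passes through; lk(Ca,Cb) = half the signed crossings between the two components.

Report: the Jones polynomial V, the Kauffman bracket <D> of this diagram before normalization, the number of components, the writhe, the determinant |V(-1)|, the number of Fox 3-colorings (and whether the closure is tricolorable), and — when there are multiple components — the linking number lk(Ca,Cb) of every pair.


V(q) = 1
bracket: A^6, w = +2
1 component, writhe +2, over 6 crossings
det 1, colorings 3 of 3^6 — not tricolorable
observation: |V(-1)| = 1: so not tricolorable, since 3 does not divide 1


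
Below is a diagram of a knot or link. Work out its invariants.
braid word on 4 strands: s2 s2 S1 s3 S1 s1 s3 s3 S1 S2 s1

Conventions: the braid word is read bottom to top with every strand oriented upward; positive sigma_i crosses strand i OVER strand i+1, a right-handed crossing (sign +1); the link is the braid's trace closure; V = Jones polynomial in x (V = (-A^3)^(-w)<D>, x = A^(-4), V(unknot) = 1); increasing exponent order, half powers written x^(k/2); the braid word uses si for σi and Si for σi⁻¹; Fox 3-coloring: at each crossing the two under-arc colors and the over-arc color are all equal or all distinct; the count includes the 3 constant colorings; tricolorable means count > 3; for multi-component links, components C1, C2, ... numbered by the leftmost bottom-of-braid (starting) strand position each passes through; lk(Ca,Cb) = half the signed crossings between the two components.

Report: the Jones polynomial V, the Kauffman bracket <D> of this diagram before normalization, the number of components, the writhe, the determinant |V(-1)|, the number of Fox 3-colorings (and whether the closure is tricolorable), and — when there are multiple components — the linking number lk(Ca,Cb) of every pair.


V(x) = x^-1 - 1 + 2x - 3x^2 + 3x^3 - 2x^4 + 2x^5 - x^6
bracket: A^-15 - 2A^-11 + 2A^-7 - 3A^-3 + 3A - 2A^5 + A^9 - A^13, w = +3
1 component, writhe +3, over 11 crossings
det 15, colorings 9 of 3^11 — tricolorable
observation: inverse pairs cancel, leaving σ2 σ2 σ1⁻¹ σ3 σ3 σ3 σ1⁻¹ σ2⁻¹ σ1


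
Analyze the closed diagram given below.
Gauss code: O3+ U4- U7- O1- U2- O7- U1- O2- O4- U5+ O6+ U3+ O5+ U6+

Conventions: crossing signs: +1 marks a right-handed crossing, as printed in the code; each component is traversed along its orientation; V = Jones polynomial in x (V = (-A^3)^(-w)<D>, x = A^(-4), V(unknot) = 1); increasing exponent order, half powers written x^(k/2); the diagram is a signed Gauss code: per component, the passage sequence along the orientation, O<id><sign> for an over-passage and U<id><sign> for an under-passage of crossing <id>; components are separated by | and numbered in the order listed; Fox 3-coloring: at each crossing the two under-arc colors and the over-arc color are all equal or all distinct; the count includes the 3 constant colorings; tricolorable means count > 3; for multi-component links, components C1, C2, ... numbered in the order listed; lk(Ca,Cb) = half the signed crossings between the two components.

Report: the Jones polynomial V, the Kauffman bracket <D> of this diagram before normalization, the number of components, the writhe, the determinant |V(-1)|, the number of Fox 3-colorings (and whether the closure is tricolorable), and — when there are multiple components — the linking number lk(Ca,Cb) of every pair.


Jones polynomial: V(x) = -x^-3 + x^-2 - x^-1 + 3 - x + x^2 - x^3
<D> = A^-15 - A^-11 + A^-7 - 3A^-3 + A - A^5 + A^9; writhe -1
components 1, writhe -1 (7 crossings)
3-colorings: 27 of 3^7, det 9 — tricolorable
note: w = -1 (over 7 crossings) is diagram-only; (-A^3)^(1) removes it from V


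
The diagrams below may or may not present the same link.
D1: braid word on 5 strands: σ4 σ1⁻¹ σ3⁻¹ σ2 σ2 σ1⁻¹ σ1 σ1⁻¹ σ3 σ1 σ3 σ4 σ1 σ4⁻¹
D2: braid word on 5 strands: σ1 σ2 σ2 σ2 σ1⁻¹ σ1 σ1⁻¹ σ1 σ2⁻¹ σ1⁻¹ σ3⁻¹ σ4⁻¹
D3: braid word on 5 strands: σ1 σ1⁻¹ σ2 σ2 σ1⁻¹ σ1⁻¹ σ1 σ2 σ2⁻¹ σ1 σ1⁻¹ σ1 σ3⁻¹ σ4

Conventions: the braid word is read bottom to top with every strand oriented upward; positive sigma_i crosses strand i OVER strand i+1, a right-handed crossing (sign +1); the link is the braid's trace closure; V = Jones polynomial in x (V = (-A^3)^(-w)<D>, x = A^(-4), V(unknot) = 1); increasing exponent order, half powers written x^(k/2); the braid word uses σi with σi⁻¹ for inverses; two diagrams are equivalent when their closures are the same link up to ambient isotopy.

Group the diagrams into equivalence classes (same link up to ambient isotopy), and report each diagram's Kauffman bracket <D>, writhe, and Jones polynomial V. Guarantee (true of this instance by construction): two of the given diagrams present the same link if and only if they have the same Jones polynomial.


classes: {D1, D2, D3}
V(D1) = 1 + x + x^2 + x^3  [14 crossings, <D> = 1 + A^4 + A^8 + A^12, w = +4]
V(D2) = 1 + x + x^2 + x^3  [12 crossings, <D> = A^-12 + A^-8 + A^-4 + 1, w = 0]
V(D3) = 1 + x + x^2 + x^3  [14 crossings, <D> = A^-6 + A^-2 + A^2 + A^6, w = +2]
note: all 3 diagrams share one V(x), hence one class


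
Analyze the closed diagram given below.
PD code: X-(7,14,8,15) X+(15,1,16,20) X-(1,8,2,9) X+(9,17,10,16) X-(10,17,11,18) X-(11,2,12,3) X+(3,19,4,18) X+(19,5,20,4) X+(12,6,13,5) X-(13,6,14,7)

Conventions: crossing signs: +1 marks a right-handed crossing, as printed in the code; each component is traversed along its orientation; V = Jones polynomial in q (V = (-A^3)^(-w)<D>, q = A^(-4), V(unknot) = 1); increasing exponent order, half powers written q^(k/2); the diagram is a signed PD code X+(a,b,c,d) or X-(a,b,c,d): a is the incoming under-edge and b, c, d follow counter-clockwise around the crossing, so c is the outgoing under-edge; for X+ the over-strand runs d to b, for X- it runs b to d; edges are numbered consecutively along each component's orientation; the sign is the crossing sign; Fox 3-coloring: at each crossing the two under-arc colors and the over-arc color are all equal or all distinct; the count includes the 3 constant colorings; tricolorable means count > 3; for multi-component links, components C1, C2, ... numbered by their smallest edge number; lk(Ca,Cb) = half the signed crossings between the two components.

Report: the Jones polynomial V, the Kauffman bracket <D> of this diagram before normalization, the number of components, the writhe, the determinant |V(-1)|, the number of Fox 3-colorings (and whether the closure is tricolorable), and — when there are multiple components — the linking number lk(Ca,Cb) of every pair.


Jones polynomial: V(q) = -q^-3 + 2q^-2 - 2q^-1 + 3 - 2q + 2q^2 - q^3
<D> = -A^-12 + 2A^-8 - 2A^-4 + 3 - 2A^4 + 2A^8 - A^12; writhe 0
components 1, writhe 0 (10 crossings)
3-colorings: 3 of 3^10, det 13 — not tricolorable
note: V spans 6 powers of q: at least 6 crossings in any diagram


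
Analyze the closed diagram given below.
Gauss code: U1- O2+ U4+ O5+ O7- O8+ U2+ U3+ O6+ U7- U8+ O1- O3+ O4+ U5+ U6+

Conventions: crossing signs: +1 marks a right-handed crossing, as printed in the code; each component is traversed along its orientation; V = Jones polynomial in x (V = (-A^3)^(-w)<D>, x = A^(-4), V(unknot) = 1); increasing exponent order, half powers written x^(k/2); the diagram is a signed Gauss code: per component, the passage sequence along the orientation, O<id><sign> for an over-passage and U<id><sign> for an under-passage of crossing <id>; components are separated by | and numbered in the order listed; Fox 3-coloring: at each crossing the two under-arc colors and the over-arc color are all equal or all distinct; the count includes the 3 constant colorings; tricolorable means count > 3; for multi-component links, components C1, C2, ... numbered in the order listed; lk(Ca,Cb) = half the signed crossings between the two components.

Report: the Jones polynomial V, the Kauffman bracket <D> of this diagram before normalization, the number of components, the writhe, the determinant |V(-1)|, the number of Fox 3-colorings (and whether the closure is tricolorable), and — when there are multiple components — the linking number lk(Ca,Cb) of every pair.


V = x + x^3 - x^4
<D> = -A^-4 + 1 + A^8 (w = +4)
1 component over 8 crossings, w = +4
9 Fox colorings among 3^8, |V(-1)| = 3: tricolorable
why: w = +4 shifts under R1 moves; the (-A^3)^(-4) factor cancels that in V


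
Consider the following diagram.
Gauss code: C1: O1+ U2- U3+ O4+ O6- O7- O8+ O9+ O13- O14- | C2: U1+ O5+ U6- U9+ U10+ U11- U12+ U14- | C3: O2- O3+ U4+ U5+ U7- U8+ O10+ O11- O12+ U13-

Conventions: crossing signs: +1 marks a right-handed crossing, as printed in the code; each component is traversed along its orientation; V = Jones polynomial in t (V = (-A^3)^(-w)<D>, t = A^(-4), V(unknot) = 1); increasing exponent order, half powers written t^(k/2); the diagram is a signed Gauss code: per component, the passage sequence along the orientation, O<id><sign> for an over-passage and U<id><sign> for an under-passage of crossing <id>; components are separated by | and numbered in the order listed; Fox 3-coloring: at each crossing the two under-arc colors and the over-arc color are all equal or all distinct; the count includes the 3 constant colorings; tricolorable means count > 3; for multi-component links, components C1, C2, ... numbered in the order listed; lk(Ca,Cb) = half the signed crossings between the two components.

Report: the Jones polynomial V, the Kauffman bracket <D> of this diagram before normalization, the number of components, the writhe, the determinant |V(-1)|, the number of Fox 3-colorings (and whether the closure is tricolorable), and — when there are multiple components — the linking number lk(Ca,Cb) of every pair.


Jones polynomial: V(t) = 1 + t + t^2 + t^3
<D> = A^-6 + A^-2 + A^2 + A^6; writhe +2
components 3, writhe +2 (14 crossings)
linking number lk(C1,C2) = 0
lk(C1,C3): 0
lk(C2,C3) = +1
3-colorings: 9 of 3^14, det 0 — tricolorable
note: the 3 component pairs carry total linking +1


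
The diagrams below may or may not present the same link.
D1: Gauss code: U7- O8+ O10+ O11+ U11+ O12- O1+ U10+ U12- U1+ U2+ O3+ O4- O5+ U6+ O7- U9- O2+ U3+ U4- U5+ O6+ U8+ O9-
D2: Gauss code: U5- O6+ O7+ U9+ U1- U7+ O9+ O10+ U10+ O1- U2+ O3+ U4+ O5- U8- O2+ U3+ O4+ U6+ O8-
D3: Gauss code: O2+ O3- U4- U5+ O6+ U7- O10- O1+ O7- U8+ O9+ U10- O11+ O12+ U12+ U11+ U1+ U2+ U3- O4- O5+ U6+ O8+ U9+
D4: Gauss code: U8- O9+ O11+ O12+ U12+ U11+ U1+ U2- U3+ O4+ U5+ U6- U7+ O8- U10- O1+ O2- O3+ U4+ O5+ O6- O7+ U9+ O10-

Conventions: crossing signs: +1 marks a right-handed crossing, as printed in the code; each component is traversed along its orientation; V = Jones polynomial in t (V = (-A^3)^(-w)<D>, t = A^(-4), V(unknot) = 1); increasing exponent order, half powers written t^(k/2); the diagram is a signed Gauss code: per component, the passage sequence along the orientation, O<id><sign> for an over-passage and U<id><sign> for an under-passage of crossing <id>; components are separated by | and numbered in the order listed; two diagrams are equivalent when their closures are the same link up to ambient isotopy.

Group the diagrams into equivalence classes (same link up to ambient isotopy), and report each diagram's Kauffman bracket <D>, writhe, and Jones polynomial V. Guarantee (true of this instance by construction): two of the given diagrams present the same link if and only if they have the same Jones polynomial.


grouping into links: {D1, D2, D4} | {D3}
V(D1) = t^-1 - 1 + 2t - 2t^2 + 2t^3 - 2t^4 + t^5  (w +4, c 12, <D> = A^-8 - 2A^-4 + 2 - 2A^4 + 2A^8 - A^12 + A^16)
V(D2) = t^-1 - 1 + 2t - 2t^2 + 2t^3 - 2t^4 + t^5  [10 crossings, <D> = A^-8 - 2A^-4 + 2 - 2A^4 + 2A^8 - A^12 + A^16, w = +4]
V(D3) = t + t^3 - t^4  [12 crossings, <D> = -A^-4 + 1 + A^8, w = +4]
V(D4) = t^-1 - 1 + 2t - 2t^2 + 2t^3 - 2t^4 + t^5  [12 crossings, <D> = A^-8 - 2A^-4 + 2 - 2A^4 + 2A^8 - A^12 + A^16, w = +4]
why: 2 values of V(t) split the 4 diagrams
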